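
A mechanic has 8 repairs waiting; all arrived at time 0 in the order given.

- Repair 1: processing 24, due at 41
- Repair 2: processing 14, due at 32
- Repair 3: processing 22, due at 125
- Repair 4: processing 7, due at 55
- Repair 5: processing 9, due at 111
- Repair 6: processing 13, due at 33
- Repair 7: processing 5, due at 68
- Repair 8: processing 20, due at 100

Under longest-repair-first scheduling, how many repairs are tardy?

4

LPT (decreasing processing time): Repair 1 Repair 3 Repair 8 Repair 2 Repair 6 Repair 5 Repair 4 Repair 7.
Repair 1: 0→24, due 41, tardiness 0
Repair 3: 24→46, due 125, tardiness 0
Repair 8: 46→66, due 100, tardiness 0
Repair 2: 66→80, due 32, tardiness 48
Repair 6: 80→93, due 33, tardiness 60
Repair 5: 93→102, due 111, tardiness 0
Repair 4: 102→109, due 55, tardiness 54
Repair 7: 109→114, due 68, tardiness 46
Late repairs: 4.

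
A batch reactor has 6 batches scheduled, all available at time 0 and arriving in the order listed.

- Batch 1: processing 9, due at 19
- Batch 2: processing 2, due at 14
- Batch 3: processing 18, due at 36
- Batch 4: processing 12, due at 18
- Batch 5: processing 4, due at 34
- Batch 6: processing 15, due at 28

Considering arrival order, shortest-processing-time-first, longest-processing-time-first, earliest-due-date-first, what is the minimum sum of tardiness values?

46

FIFO (arrival order): Batch 1 Batch 2 Batch 3 Batch 4 Batch 5 Batch 6.
Batch 1: 0→9, due 19, tardiness 0
Batch 2: 9→11, due 14, tardiness 0
Batch 3: 11→29, due 36, tardiness 0
Batch 4: 29→41, due 18, tardiness 23
Batch 5: 41→45, due 34, tardiness 11
Batch 6: 45→60, due 28, tardiness 32
Sum = 0+0+0+23+11+32 = 66.
SPT (increasing processing time): Batch 2 Batch 5 Batch 1 Batch 4 Batch 6 Batch 3.
Batch 2: 0→2, due 14, tardiness 0
Batch 5: 2→6, due 34, tardiness 0
Batch 1: 6→15, due 19, tardiness 0
Batch 4: 15→27, due 18, tardiness 9
Batch 6: 27→42, due 28, tardiness 14
Batch 3: 42→60, due 36, tardiness 24
Sum = 0+0+0+9+14+24 = 47.
LPT (decreasing processing time): Batch 3 Batch 6 Batch 4 Batch 1 Batch 5 Batch 2.
Batch 3: 0→18, due 36, tardiness 0
Batch 6: 18→33, due 28, tardiness 5
Batch 4: 33→45, due 18, tardiness 27
Batch 1: 45→54, due 19, tardiness 35
Batch 5: 54→58, due 34, tardiness 24
Batch 2: 58→60, due 14, tardiness 46
Sum = 0+5+27+35+24+46 = 137.
EDD (increasing due date): Batch 2 Batch 4 Batch 1 Batch 6 Batch 5 Batch 3.
Batch 2: 0→2, due 14, tardiness 0
Batch 4: 2→14, due 18, tardiness 0
Batch 1: 14→23, due 19, tardiness 4
Batch 6: 23→38, due 28, tardiness 10
Batch 5: 38→42, due 34, tardiness 8
Batch 3: 42→60, due 36, tardiness 24
Sum = 0+0+4+10+8+24 = 46.
FIFO 66, SPT 47, LPT 137, EDD 46 → minimum 46.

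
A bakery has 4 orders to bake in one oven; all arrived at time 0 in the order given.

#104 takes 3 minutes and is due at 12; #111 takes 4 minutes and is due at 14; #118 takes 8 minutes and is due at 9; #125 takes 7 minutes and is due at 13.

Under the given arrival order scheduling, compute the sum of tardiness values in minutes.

15

FIFO (arrival order): #104 #111 #118 #125.
#104: 0→3, due 12, tardiness 0
#111: 3→7, due 14, tardiness 0
#118: 7→15, due 9, tardiness 6
#125: 15→22, due 13, tardiness 9
Sum = 0+0+6+9 = 15.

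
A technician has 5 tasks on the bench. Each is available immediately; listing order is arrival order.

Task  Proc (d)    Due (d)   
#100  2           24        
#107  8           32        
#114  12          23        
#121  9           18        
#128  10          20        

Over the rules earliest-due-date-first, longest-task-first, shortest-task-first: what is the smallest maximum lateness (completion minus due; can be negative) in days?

EDD (increasing due date): #121 #128 #114 #100 #107.
#121: 0→9, due 18, lateness -9
#128: 9→19, due 20, lateness -1
#114: 19→31, due 23, lateness 8
#100: 31→33, due 24, lateness 9
#107: 33→41, due 32, lateness 9
Maximum = 9.
LPT (decreasing processing time): #114 #128 #121 #107 #100.
#114: 0→12, due 23, lateness -11
#128: 12→22, due 20, lateness 2
#121: 22→31, due 18, lateness 13
#107: 31→39, due 32, lateness 7
#100: 39→41, due 24, lateness 17
Maximum = 17.
SPT (increasing processing time): #100 #107 #121 #128 #114.
#100: 0→2, due 24, lateness -22
#107: 2→10, due 32, lateness -22
#121: 10→19, due 18, lateness 1
#128: 19→29, due 20, lateness 9
#114: 29→41, due 23, lateness 18
Maximum = 18.
EDD 9, LPT 17, SPT 18 → minimum 9.

9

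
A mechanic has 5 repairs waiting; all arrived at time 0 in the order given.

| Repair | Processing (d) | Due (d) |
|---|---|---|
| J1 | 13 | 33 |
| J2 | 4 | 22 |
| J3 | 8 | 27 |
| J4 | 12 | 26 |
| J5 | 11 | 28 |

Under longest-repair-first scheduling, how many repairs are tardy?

LPT (decreasing processing time): J1 J4 J5 J3 J2.
J1: 0→13, due 33, tardiness 0
J4: 13→25, due 26, tardiness 0
J5: 25→36, due 28, tardiness 8
J3: 36→44, due 27, tardiness 17
J2: 44→48, due 22, tardiness 26
Late repairs: 3.

3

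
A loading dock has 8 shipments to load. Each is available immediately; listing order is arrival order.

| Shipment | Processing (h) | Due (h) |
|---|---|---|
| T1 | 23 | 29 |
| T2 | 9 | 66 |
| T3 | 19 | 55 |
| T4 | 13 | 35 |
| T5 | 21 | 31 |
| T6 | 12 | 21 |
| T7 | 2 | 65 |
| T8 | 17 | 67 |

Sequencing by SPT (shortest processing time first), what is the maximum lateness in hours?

SPT (increasing processing time): T7 T2 T6 T4 T8 T3 T5 T1.
T7: 0→2, due 65, lateness -63
T2: 2→11, due 66, lateness -55
T6: 11→23, due 21, lateness 2
T4: 23→36, due 35, lateness 1
T8: 36→53, due 67, lateness -14
T3: 53→72, due 55, lateness 17
T5: 72→93, due 31, lateness 62
T1: 93→116, due 29, lateness 87
Maximum = 87.

87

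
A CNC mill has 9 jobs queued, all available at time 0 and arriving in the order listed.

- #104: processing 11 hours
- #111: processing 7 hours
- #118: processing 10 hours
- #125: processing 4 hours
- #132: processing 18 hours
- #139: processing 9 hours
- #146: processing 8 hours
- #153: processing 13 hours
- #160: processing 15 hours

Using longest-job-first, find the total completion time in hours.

LPT (decreasing processing time): #132 #160 #153 #104 #118 #139 #146 #111 #125.
#132: 0→18
#160: 18→33
#153: 33→46
#104: 46→57
#118: 57→67
#139: 67→76
#146: 76→84
#111: 84→91
#125: 91→95
Sum = 18+33+46+57+67+76+84+91+95 = 567.

567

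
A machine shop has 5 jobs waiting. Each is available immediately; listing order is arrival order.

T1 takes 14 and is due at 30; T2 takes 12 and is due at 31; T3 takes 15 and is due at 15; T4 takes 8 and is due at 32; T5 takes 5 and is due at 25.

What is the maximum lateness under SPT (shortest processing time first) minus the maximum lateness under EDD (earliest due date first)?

SPT (increasing processing time): T5 T4 T2 T1 T3.
T5: 0→5, due 25, lateness -20
T4: 5→13, due 32, lateness -19
T2: 13→25, due 31, lateness -6
T1: 25→39, due 30, lateness 9
T3: 39→54, due 15, lateness 39
Maximum = 39.
EDD (increasing due date): T3 T5 T1 T2 T4.
T3: 0→15, due 15, lateness 0
T5: 15→20, due 25, lateness -5
T1: 20→34, due 30, lateness 4
T2: 34→46, due 31, lateness 15
T4: 46→54, due 32, lateness 22
Maximum = 22.
Difference = 39 − 22 = 17.

17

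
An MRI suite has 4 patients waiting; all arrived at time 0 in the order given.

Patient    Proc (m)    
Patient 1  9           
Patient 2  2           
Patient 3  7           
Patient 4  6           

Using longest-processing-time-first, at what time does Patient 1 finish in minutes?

9

LPT (decreasing processing time): Patient 1 Patient 3 Patient 4 Patient 2.
Patient 1: 0→9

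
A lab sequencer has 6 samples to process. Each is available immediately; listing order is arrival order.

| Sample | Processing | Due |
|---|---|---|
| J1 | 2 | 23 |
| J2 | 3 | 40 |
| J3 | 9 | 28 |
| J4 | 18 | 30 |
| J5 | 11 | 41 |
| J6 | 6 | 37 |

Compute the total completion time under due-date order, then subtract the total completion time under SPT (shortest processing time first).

46

EDD (increasing due date): J1 J3 J4 J6 J2 J5.
J1: 0→2
J3: 2→11
J4: 11→29
J6: 29→35
J2: 35→38
J5: 38→49
Sum = 2+11+29+35+38+49 = 164.
SPT (increasing processing time): J1 J2 J6 J3 J5 J4.
J1: 0→2
J2: 2→5
J6: 5→11
J3: 11→20
J5: 20→31
J4: 31→49
Sum = 2+5+11+20+31+49 = 118.
Difference = 164 − 118 = 46.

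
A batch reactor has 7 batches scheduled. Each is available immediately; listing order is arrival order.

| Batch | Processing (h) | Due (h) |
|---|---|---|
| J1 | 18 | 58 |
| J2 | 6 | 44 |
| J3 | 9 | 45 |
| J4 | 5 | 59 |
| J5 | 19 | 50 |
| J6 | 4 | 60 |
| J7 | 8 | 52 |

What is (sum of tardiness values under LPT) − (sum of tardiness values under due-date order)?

LPT (decreasing processing time): J5 J1 J3 J7 J2 J4 J6.
J5: 0→19, due 50, tardiness 0
J1: 19→37, due 58, tardiness 0
J3: 37→46, due 45, tardiness 1
J7: 46→54, due 52, tardiness 2
J2: 54→60, due 44, tardiness 16
J4: 60→65, due 59, tardiness 6
J6: 65→69, due 60, tardiness 9
Sum = 0+0+1+2+16+6+9 = 34.
EDD (increasing due date): J2 J3 J5 J7 J1 J4 J6.
J2: 0→6, due 44, tardiness 0
J3: 6→15, due 45, tardiness 0
J5: 15→34, due 50, tardiness 0
J7: 34→42, due 52, tardiness 0
J1: 42→60, due 58, tardiness 2
J4: 60→65, due 59, tardiness 6
J6: 65→69, due 60, tardiness 9
Sum = 0+0+0+0+2+6+9 = 17.
Difference = 34 − 17 = 17.

17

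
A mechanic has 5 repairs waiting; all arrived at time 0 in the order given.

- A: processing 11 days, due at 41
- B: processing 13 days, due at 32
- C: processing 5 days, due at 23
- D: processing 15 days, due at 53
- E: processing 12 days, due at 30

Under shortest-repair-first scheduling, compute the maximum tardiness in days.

SPT (increasing processing time): C A E B D.
C: 0→5, due 23, tardiness 0
A: 5→16, due 41, tardiness 0
E: 16→28, due 30, tardiness 0
B: 28→41, due 32, tardiness 9
D: 41→56, due 53, tardiness 3
Maximum = 9.

9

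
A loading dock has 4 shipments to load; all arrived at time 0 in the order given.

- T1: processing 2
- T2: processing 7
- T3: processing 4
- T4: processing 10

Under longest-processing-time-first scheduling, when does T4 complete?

LPT (decreasing processing time): T4 T2 T3 T1.
T4: 0→10

10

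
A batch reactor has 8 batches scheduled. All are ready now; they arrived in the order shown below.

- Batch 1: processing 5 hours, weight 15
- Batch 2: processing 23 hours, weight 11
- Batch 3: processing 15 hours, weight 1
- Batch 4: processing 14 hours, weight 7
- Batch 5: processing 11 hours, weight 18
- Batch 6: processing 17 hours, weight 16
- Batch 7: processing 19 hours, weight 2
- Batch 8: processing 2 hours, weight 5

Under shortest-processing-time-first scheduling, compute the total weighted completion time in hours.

SPT (increasing processing time): Batch 8 Batch 1 Batch 5 Batch 4 Batch 3 Batch 6 Batch 7 Batch 2.
Batch 8: finishes 2, weight 5, w·C = 10
Batch 1: finishes 7, weight 15, w·C = 105
Batch 5: finishes 18, weight 18, w·C = 324
Batch 4: finishes 32, weight 7, w·C = 224
Batch 3: finishes 47, weight 1, w·C = 47
Batch 6: finishes 64, weight 16, w·C = 1024
Batch 7: finishes 83, weight 2, w·C = 166
Batch 2: finishes 106, weight 11, w·C = 1166
Sum = 10+105+324+224+47+1024+166+1166 = 3066.

3066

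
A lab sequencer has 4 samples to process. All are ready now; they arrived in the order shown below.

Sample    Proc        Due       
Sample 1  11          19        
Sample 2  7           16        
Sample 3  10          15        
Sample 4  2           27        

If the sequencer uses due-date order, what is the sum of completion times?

EDD (increasing due date): Sample 3 Sample 2 Sample 1 Sample 4.
Sample 3: 0→10
Sample 2: 10→17
Sample 1: 17→28
Sample 4: 28→30
Sum = 10+17+28+30 = 85.

85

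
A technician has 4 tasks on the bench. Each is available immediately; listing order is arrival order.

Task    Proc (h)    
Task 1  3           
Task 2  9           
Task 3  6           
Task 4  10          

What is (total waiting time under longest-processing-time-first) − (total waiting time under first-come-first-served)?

21

LPT (decreasing processing time): Task 4 Task 2 Task 3 Task 1.
Task 4: waits 0, runs 0→10
Task 2: waits 10, runs 10→19
Task 3: waits 19, runs 19→25
Task 1: waits 25, runs 25→28
Sum = 0+10+19+25 = 54.
FIFO (arrival order): Task 1 Task 2 Task 3 Task 4.
Task 1: waits 0, runs 0→3
Task 2: waits 3, runs 3→12
Task 3: waits 12, runs 12→18
Task 4: waits 18, runs 18→28
Sum = 0+3+12+18 = 33.
Difference = 54 − 33 = 21.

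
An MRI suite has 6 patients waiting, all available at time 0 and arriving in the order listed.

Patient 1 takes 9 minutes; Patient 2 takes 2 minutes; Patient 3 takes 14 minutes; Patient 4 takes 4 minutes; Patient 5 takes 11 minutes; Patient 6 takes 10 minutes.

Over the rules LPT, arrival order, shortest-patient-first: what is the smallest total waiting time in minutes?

LPT (decreasing processing time): Patient 3 Patient 5 Patient 6 Patient 1 Patient 4 Patient 2.
Patient 3: waits 0, runs 0→14
Patient 5: waits 14, runs 14→25
Patient 6: waits 25, runs 25→35
Patient 1: waits 35, runs 35→44
Patient 4: waits 44, runs 44→48
Patient 2: waits 48, runs 48→50
Sum = 0+14+25+35+44+48 = 166.
FIFO (arrival order): Patient 1 Patient 2 Patient 3 Patient 4 Patient 5 Patient 6.
Patient 1: waits 0, runs 0→9
Patient 2: waits 9, runs 9→11
Patient 3: waits 11, runs 11→25
Patient 4: waits 25, runs 25→29
Patient 5: waits 29, runs 29→40
Patient 6: waits 40, runs 40→50
Sum = 0+9+11+25+29+40 = 114.
SPT (increasing processing time): Patient 2 Patient 4 Patient 1 Patient 6 Patient 5 Patient 3.
Patient 2: waits 0, runs 0→2
Patient 4: waits 2, runs 2→6
Patient 1: waits 6, runs 6→15
Patient 6: waits 15, runs 15→25
Patient 5: waits 25, runs 25→36
Patient 3: waits 36, runs 36→50
Sum = 0+2+6+15+25+36 = 84.
LPT 166, FIFO 114, SPT 84 → minimum 84.

84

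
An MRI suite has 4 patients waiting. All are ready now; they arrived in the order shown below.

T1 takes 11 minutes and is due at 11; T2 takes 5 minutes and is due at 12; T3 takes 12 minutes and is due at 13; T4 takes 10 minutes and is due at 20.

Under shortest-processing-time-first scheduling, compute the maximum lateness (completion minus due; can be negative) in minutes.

SPT (increasing processing time): T2 T4 T1 T3.
T2: 0→5, due 12, lateness -7
T4: 5→15, due 20, lateness -5
T1: 15→26, due 11, lateness 15
T3: 26→38, due 13, lateness 25
Maximum = 25.

25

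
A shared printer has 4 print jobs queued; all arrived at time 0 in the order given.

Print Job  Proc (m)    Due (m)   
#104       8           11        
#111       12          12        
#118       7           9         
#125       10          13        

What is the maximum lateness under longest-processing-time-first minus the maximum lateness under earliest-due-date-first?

4

LPT (decreasing processing time): #111 #125 #104 #118.
#111: 0→12, due 12, lateness 0
#125: 12→22, due 13, lateness 9
#104: 22→30, due 11, lateness 19
#118: 30→37, due 9, lateness 28
Maximum = 28.
EDD (increasing due date): #118 #104 #111 #125.
#118: 0→7, due 9, lateness -2
#104: 7→15, due 11, lateness 4
#111: 15→27, due 12, lateness 15
#125: 27→37, due 13, lateness 24
Maximum = 24.
Difference = 28 − 24 = 4.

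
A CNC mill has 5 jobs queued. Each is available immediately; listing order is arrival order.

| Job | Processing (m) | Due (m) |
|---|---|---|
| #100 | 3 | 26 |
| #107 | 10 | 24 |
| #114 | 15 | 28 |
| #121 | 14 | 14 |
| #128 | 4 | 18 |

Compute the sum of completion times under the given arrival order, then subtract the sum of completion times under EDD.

-5

FIFO (arrival order): #100 #107 #114 #121 #128.
#100: 0→3
#107: 3→13
#114: 13→28
#121: 28→42
#128: 42→46
Sum = 3+13+28+42+46 = 132.
EDD (increasing due date): #121 #128 #107 #100 #114.
#121: 0→14
#128: 14→18
#107: 18→28
#100: 28→31
#114: 31→46
Sum = 14+18+28+31+46 = 137.
Difference = 132 − 137 = -5.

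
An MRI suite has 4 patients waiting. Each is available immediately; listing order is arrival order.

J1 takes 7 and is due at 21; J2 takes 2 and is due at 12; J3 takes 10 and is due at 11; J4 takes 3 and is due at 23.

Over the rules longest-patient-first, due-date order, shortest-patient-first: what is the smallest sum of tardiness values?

0

LPT (decreasing processing time): J3 J1 J4 J2.
J3: 0→10, due 11, tardiness 0
J1: 10→17, due 21, tardiness 0
J4: 17→20, due 23, tardiness 0
J2: 20→22, due 12, tardiness 10
Sum = 0+0+0+10 = 10.
EDD (increasing due date): J3 J2 J1 J4.
J3: 0→10, due 11, tardiness 0
J2: 10→12, due 12, tardiness 0
J1: 12→19, due 21, tardiness 0
J4: 19→22, due 23, tardiness 0
Sum = 0+0+0+0 = 0.
SPT (increasing processing time): J2 J4 J1 J3.
J2: 0→2, due 12, tardiness 0
J4: 2→5, due 23, tardiness 0
J1: 5→12, due 21, tardiness 0
J3: 12→22, due 11, tardiness 11
Sum = 0+0+0+11 = 11.
LPT 10, EDD 0, SPT 11 → minimum 0.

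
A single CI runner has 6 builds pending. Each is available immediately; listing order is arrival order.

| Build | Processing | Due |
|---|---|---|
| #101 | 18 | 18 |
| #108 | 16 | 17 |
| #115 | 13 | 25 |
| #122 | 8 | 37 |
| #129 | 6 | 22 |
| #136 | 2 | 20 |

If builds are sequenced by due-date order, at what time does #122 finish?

EDD (increasing due date): #108 #101 #136 #129 #115 #122.
#108: 0→16
#101: 16→34
#136: 34→36
#129: 36→42
#115: 42→55
#122: 55→63

63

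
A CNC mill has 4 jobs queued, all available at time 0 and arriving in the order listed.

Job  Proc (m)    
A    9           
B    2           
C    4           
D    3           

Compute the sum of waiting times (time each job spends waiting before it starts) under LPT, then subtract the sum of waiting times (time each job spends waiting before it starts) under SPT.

LPT (decreasing processing time): A C D B.
A: waits 0, runs 0→9
C: waits 9, runs 9→13
D: waits 13, runs 13→16
B: waits 16, runs 16→18
Sum = 0+9+13+16 = 38.
SPT (increasing processing time): B D C A.
B: waits 0, runs 0→2
D: waits 2, runs 2→5
C: waits 5, runs 5→9
A: waits 9, runs 9→18
Sum = 0+2+5+9 = 16.
Difference = 38 − 16 = 22.

22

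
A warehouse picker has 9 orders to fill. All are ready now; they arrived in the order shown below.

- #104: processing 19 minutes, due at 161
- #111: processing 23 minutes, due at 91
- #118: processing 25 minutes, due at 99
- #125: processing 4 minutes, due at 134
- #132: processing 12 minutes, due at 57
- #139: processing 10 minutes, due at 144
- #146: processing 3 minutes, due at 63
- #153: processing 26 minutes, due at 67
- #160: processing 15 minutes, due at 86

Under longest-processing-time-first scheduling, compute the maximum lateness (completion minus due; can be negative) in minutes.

74

LPT (decreasing processing time): #153 #118 #111 #104 #160 #132 #139 #125 #146.
#153: 0→26, due 67, lateness -41
#118: 26→51, due 99, lateness -48
#111: 51→74, due 91, lateness -17
#104: 74→93, due 161, lateness -68
#160: 93→108, due 86, lateness 22
#132: 108→120, due 57, lateness 63
#139: 120→130, due 144, lateness -14
#125: 130→134, due 134, lateness 0
#146: 134→137, due 63, lateness 74
Maximum = 74.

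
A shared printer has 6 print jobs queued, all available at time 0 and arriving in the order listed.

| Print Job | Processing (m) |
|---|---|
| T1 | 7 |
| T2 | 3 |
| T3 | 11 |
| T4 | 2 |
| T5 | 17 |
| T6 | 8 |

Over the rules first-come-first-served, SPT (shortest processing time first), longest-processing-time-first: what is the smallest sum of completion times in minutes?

118

FIFO (arrival order): T1 T2 T3 T4 T5 T6.
T1: 0→7
T2: 7→10
T3: 10→21
T4: 21→23
T5: 23→40
T6: 40→48
Sum = 7+10+21+23+40+48 = 149.
SPT (increasing processing time): T4 T2 T1 T6 T3 T5.
T4: 0→2
T2: 2→5
T1: 5→12
T6: 12→20
T3: 20→31
T5: 31→48
Sum = 2+5+12+20+31+48 = 118.
LPT (decreasing processing time): T5 T3 T6 T1 T2 T4.
T5: 0→17
T3: 17→28
T6: 28→36
T1: 36→43
T2: 43→46
T4: 46→48
Sum = 17+28+36+43+46+48 = 218.
FIFO 149, SPT 118, LPT 218 → minimum 118.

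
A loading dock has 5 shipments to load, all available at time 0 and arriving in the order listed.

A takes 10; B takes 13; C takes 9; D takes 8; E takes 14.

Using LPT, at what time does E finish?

LPT (decreasing processing time): E B A C D.
E: 0→14

14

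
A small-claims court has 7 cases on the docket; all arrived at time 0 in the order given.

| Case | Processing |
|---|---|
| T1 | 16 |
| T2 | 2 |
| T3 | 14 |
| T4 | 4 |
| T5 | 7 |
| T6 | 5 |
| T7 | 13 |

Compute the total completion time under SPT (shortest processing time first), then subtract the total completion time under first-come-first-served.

-80

SPT (increasing processing time): T2 T4 T6 T5 T7 T3 T1.
T2: 0→2
T4: 2→6
T6: 6→11
T5: 11→18
T7: 18→31
T3: 31→45
T1: 45→61
Sum = 2+6+11+18+31+45+61 = 174.
FIFO (arrival order): T1 T2 T3 T4 T5 T6 T7.
T1: 0→16
T2: 16→18
T3: 18→32
T4: 32→36
T5: 36→43
T6: 43→48
T7: 48→61
Sum = 16+18+32+36+43+48+61 = 254.
Difference = 174 − 254 = -80.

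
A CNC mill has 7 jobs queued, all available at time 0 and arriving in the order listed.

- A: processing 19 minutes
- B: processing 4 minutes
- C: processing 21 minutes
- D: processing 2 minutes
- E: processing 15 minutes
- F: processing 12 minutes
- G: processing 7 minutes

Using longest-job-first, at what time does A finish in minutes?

LPT (decreasing processing time): C A E F G B D.
C: 0→21
A: 21→40

40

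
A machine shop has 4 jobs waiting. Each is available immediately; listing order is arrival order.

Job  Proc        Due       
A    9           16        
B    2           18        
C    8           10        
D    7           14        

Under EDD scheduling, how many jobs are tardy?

3

EDD (increasing due date): C D A B.
C: 0→8, due 10, tardiness 0
D: 8→15, due 14, tardiness 1
A: 15→24, due 16, tardiness 8
B: 24→26, due 18, tardiness 8
Late jobs: 3.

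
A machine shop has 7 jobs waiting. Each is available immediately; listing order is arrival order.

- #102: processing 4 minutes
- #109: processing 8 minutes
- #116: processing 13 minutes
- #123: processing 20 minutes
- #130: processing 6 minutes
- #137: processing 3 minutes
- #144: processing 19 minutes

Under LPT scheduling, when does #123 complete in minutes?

20

LPT (decreasing processing time): #123 #144 #116 #109 #130 #102 #137.
#123: 0→20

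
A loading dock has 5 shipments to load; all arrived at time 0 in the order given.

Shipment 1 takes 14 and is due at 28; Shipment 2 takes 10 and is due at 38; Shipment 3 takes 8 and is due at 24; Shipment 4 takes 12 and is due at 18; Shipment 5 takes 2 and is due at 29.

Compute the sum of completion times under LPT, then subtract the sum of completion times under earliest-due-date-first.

18

LPT (decreasing processing time): Shipment 1 Shipment 4 Shipment 2 Shipment 3 Shipment 5.
Shipment 1: 0→14
Shipment 4: 14→26
Shipment 2: 26→36
Shipment 3: 36→44
Shipment 5: 44→46
Sum = 14+26+36+44+46 = 166.
EDD (increasing due date): Shipment 4 Shipment 3 Shipment 1 Shipment 5 Shipment 2.
Shipment 4: 0→12
Shipment 3: 12→20
Shipment 1: 20→34
Shipment 5: 34→36
Shipment 2: 36→46
Sum = 12+20+34+36+46 = 148.
Difference = 166 − 148 = 18.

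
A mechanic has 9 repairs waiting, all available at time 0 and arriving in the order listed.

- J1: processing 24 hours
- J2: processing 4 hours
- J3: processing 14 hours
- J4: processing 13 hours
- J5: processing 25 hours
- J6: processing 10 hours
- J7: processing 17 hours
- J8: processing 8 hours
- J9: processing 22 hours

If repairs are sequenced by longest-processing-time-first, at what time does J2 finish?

LPT (decreasing processing time): J5 J1 J9 J7 J3 J4 J6 J8 J2.
J5: 0→25
J1: 25→49
J9: 49→71
J7: 71→88
J3: 88→102
J4: 102→115
J6: 115→125
J8: 125→133
J2: 133→137

137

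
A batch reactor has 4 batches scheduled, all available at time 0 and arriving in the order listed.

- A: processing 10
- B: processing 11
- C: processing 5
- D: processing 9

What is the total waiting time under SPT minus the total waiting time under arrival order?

SPT (increasing processing time): C D A B.
C: waits 0, runs 0→5
D: waits 5, runs 5→14
A: waits 14, runs 14→24
B: waits 24, runs 24→35
Sum = 0+5+14+24 = 43.
FIFO (arrival order): A B C D.
A: waits 0, runs 0→10
B: waits 10, runs 10→21
C: waits 21, runs 21→26
D: waits 26, runs 26→35
Sum = 0+10+21+26 = 57.
Difference = 43 − 57 = -14.

-14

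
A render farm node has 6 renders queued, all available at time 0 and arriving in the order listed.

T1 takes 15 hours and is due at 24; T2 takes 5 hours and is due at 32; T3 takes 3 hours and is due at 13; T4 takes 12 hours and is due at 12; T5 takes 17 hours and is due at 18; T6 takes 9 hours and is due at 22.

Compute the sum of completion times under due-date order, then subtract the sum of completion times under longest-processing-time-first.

EDD (increasing due date): T4 T3 T5 T6 T1 T2.
T4: 0→12
T3: 12→15
T5: 15→32
T6: 32→41
T1: 41→56
T2: 56→61
Sum = 12+15+32+41+56+61 = 217.
LPT (decreasing processing time): T5 T1 T4 T6 T2 T3.
T5: 0→17
T1: 17→32
T4: 32→44
T6: 44→53
T2: 53→58
T3: 58→61
Sum = 17+32+44+53+58+61 = 265.
Difference = 217 − 265 = -48.

-48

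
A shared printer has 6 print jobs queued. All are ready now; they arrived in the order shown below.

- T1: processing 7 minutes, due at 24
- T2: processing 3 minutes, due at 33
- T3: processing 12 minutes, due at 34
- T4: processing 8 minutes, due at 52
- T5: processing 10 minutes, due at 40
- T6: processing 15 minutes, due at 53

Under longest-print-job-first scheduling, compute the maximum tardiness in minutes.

28

LPT (decreasing processing time): T6 T3 T5 T4 T1 T2.
T6: 0→15, due 53, tardiness 0
T3: 15→27, due 34, tardiness 0
T5: 27→37, due 40, tardiness 0
T4: 37→45, due 52, tardiness 0
T1: 45→52, due 24, tardiness 28
T2: 52→55, due 33, tardiness 22
Maximum = 28.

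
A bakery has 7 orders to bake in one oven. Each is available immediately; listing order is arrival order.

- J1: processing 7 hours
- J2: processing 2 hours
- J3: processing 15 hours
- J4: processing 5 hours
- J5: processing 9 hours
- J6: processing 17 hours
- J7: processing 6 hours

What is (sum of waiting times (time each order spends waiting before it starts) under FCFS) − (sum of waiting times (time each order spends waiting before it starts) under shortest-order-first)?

FIFO (arrival order): J1 J2 J3 J4 J5 J6 J7.
J1: waits 0, runs 0→7
J2: waits 7, runs 7→9
J3: waits 9, runs 9→24
J4: waits 24, runs 24→29
J5: waits 29, runs 29→38
J6: waits 38, runs 38→55
J7: waits 55, runs 55→61
Sum = 0+7+9+24+29+38+55 = 162.
SPT (increasing processing time): J2 J4 J7 J1 J5 J3 J6.
J2: waits 0, runs 0→2
J4: waits 2, runs 2→7
J7: waits 7, runs 7→13
J1: waits 13, runs 13→20
J5: waits 20, runs 20→29
J3: waits 29, runs 29→44
J6: waits 44, runs 44→61
Sum = 0+2+7+13+20+29+44 = 115.
Difference = 162 − 115 = 47.

47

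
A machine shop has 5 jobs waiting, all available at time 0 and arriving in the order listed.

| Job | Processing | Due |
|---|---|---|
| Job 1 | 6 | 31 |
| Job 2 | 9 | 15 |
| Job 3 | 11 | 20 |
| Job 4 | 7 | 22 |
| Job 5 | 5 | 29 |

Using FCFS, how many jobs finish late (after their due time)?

3

FIFO (arrival order): Job 1 Job 2 Job 3 Job 4 Job 5.
Job 1: 0→6, due 31, tardiness 0
Job 2: 6→15, due 15, tardiness 0
Job 3: 15→26, due 20, tardiness 6
Job 4: 26→33, due 22, tardiness 11
Job 5: 33→38, due 29, tardiness 9
Late jobs: 3.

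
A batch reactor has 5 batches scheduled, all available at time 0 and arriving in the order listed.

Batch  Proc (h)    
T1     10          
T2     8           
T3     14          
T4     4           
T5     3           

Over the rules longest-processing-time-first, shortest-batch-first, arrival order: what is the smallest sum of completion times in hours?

89

LPT (decreasing processing time): T3 T1 T2 T4 T5.
T3: 0→14
T1: 14→24
T2: 24→32
T4: 32→36
T5: 36→39
Sum = 14+24+32+36+39 = 145.
SPT (increasing processing time): T5 T4 T2 T1 T3.
T5: 0→3
T4: 3→7
T2: 7→15
T1: 15→25
T3: 25→39
Sum = 3+7+15+25+39 = 89.
FIFO (arrival order): T1 T2 T3 T4 T5.
T1: 0→10
T2: 10→18
T3: 18→32
T4: 32→36
T5: 36→39
Sum = 10+18+32+36+39 = 135.
LPT 145, SPT 89, FIFO 135 → minimum 89.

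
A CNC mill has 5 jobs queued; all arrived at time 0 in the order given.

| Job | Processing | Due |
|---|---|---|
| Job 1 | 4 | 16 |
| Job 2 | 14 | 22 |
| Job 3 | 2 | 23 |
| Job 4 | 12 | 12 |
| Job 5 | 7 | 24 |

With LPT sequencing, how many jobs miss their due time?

LPT (decreasing processing time): Job 2 Job 4 Job 5 Job 1 Job 3.
Job 2: 0→14, due 22, tardiness 0
Job 4: 14→26, due 12, tardiness 14
Job 5: 26→33, due 24, tardiness 9
Job 1: 33→37, due 16, tardiness 21
Job 3: 37→39, due 23, tardiness 16
Late jobs: 4.

4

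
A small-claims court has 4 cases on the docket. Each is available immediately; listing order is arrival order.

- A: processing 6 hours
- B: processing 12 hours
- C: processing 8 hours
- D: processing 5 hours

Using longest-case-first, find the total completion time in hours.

89

LPT (decreasing processing time): B C A D.
B: 0→12
C: 12→20
A: 20→26
D: 26→31
Sum = 12+20+26+31 = 89.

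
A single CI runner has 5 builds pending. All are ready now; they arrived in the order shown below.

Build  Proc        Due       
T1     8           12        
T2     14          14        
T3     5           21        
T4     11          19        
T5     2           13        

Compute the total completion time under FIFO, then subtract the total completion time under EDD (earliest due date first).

FIFO (arrival order): T1 T2 T3 T4 T5.
T1: 0→8
T2: 8→22
T3: 22→27
T4: 27→38
T5: 38→40
Sum = 8+22+27+38+40 = 135.
EDD (increasing due date): T1 T5 T2 T4 T3.
T1: 0→8
T5: 8→10
T2: 10→24
T4: 24→35
T3: 35→40
Sum = 8+10+24+35+40 = 117.
Difference = 135 − 117 = 18.

18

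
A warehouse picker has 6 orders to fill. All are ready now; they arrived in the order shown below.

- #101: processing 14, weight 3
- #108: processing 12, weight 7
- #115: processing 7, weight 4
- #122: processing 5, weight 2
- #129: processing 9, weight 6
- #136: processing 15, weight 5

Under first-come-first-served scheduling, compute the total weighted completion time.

1024

FIFO (arrival order): #101 #108 #115 #122 #129 #136.
#101: finishes 14, weight 3, w·C = 42
#108: finishes 26, weight 7, w·C = 182
#115: finishes 33, weight 4, w·C = 132
#122: finishes 38, weight 2, w·C = 76
#129: finishes 47, weight 6, w·C = 282
#136: finishes 62, weight 5, w·C = 310
Sum = 42+182+132+76+282+310 = 1024.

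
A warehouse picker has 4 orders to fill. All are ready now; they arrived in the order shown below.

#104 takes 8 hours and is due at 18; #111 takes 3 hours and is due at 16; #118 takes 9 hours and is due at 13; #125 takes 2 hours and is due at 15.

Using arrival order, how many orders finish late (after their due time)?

2

FIFO (arrival order): #104 #111 #118 #125.
#104: 0→8, due 18, tardiness 0
#111: 8→11, due 16, tardiness 0
#118: 11→20, due 13, tardiness 7
#125: 20→22, due 15, tardiness 7
Late orders: 2.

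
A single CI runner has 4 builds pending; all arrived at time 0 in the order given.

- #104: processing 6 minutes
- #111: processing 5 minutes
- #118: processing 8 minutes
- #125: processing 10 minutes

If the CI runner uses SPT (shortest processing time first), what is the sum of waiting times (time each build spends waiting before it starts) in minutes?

35

SPT (increasing processing time): #111 #104 #118 #125.
#111: waits 0, runs 0→5
#104: waits 5, runs 5→11
#118: waits 11, runs 11→19
#125: waits 19, runs 19→29
Sum = 0+5+11+19 = 35.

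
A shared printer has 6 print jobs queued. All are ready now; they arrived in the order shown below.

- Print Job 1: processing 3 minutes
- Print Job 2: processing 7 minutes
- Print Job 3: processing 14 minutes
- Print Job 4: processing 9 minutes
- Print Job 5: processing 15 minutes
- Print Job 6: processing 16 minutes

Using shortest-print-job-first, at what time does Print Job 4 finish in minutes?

SPT (increasing processing time): Print Job 1 Print Job 2 Print Job 4 Print Job 3 Print Job 5 Print Job 6.
Print Job 1: 0→3
Print Job 2: 3→10
Print Job 4: 10→19

19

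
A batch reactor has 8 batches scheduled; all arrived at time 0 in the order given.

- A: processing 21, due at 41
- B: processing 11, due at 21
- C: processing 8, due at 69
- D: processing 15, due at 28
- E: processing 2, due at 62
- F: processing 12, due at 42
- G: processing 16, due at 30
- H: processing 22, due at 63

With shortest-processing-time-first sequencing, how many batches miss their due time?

SPT (increasing processing time): E C B F D G A H.
E: 0→2, due 62, tardiness 0
C: 2→10, due 69, tardiness 0
B: 10→21, due 21, tardiness 0
F: 21→33, due 42, tardiness 0
D: 33→48, due 28, tardiness 20
G: 48→64, due 30, tardiness 34
A: 64→85, due 41, tardiness 44
H: 85→107, due 63, tardiness 44
Late batches: 4.

4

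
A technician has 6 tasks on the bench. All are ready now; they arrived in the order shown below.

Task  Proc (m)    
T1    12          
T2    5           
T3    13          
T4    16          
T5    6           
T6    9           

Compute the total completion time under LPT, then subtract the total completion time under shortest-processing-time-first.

79

LPT (decreasing processing time): T4 T3 T1 T6 T5 T2.
T4: 0→16
T3: 16→29
T1: 29→41
T6: 41→50
T5: 50→56
T2: 56→61
Sum = 16+29+41+50+56+61 = 253.
SPT (increasing processing time): T2 T5 T6 T1 T3 T4.
T2: 0→5
T5: 5→11
T6: 11→20
T1: 20→32
T3: 32→45
T4: 45→61
Sum = 5+11+20+32+45+61 = 174.
Difference = 253 − 174 = 79.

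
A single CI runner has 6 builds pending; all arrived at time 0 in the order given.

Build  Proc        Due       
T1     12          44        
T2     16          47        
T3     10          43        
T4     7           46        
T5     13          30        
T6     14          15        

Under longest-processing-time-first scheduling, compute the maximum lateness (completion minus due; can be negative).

LPT (decreasing processing time): T2 T6 T5 T1 T3 T4.
T2: 0→16, due 47, lateness -31
T6: 16→30, due 15, lateness 15
T5: 30→43, due 30, lateness 13
T1: 43→55, due 44, lateness 11
T3: 55→65, due 43, lateness 22
T4: 65→72, due 46, lateness 26
Maximum = 26.

26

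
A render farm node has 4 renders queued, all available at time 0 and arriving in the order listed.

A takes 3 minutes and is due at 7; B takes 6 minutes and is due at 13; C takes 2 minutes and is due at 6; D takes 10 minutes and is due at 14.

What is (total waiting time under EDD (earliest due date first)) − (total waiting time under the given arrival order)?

-5

EDD (increasing due date): C A B D.
C: waits 0, runs 0→2
A: waits 2, runs 2→5
B: waits 5, runs 5→11
D: waits 11, runs 11→21
Sum = 0+2+5+11 = 18.
FIFO (arrival order): A B C D.
A: waits 0, runs 0→3
B: waits 3, runs 3→9
C: waits 9, runs 9→11
D: waits 11, runs 11→21
Sum = 0+3+9+11 = 23.
Difference = 18 − 23 = -5.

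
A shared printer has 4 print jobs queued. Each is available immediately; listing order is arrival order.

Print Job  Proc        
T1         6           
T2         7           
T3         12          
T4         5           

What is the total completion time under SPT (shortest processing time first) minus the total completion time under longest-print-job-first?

SPT (increasing processing time): T4 T1 T2 T3.
T4: 0→5
T1: 5→11
T2: 11→18
T3: 18→30
Sum = 5+11+18+30 = 64.
LPT (decreasing processing time): T3 T2 T1 T4.
T3: 0→12
T2: 12→19
T1: 19→25
T4: 25→30
Sum = 12+19+25+30 = 86.
Difference = 64 − 86 = -22.

-22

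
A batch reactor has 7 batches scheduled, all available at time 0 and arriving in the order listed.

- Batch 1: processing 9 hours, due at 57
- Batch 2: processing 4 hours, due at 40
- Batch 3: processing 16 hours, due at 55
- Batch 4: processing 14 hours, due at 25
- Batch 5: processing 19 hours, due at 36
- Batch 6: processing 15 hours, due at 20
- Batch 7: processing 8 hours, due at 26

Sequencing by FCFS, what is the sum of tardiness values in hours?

160

FIFO (arrival order): Batch 1 Batch 2 Batch 3 Batch 4 Batch 5 Batch 6 Batch 7.
Batch 1: 0→9, due 57, tardiness 0
Batch 2: 9→13, due 40, tardiness 0
Batch 3: 13→29, due 55, tardiness 0
Batch 4: 29→43, due 25, tardiness 18
Batch 5: 43→62, due 36, tardiness 26
Batch 6: 62→77, due 20, tardiness 57
Batch 7: 77→85, due 26, tardiness 59
Sum = 0+0+0+18+26+57+59 = 160.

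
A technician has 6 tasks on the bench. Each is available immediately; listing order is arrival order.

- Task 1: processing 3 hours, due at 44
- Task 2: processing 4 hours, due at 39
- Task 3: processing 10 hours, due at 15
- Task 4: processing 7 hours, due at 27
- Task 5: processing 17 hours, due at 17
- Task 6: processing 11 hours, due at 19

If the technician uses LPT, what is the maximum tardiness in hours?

LPT (decreasing processing time): Task 5 Task 6 Task 3 Task 4 Task 2 Task 1.
Task 5: 0→17, due 17, tardiness 0
Task 6: 17→28, due 19, tardiness 9
Task 3: 28→38, due 15, tardiness 23
Task 4: 38→45, due 27, tardiness 18
Task 2: 45→49, due 39, tardiness 10
Task 1: 49→52, due 44, tardiness 8
Maximum = 23.

23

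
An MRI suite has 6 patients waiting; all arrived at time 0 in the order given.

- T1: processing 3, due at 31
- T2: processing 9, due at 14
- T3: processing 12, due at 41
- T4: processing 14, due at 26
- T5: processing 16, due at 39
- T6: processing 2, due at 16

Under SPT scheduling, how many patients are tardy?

2

SPT (increasing processing time): T6 T1 T2 T3 T4 T5.
T6: 0→2, due 16, tardiness 0
T1: 2→5, due 31, tardiness 0
T2: 5→14, due 14, tardiness 0
T3: 14→26, due 41, tardiness 0
T4: 26→40, due 26, tardiness 14
T5: 40→56, due 39, tardiness 17
Late patients: 2.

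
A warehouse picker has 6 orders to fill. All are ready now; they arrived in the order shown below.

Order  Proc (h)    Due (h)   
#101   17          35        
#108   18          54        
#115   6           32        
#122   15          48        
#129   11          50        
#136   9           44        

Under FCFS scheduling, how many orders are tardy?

4

FIFO (arrival order): #101 #108 #115 #122 #129 #136.
#101: 0→17, due 35, tardiness 0
#108: 17→35, due 54, tardiness 0
#115: 35→41, due 32, tardiness 9
#122: 41→56, due 48, tardiness 8
#129: 56→67, due 50, tardiness 17
#136: 67→76, due 44, tardiness 32
Late orders: 4.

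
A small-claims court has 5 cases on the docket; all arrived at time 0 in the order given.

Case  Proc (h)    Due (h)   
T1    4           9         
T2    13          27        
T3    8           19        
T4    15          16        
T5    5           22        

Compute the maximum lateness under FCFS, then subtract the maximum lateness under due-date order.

6

FIFO (arrival order): T1 T2 T3 T4 T5.
T1: 0→4, due 9, lateness -5
T2: 4→17, due 27, lateness -10
T3: 17→25, due 19, lateness 6
T4: 25→40, due 16, lateness 24
T5: 40→45, due 22, lateness 23
Maximum = 24.
EDD (increasing due date): T1 T4 T3 T5 T2.
T1: 0→4, due 9, lateness -5
T4: 4→19, due 16, lateness 3
T3: 19→27, due 19, lateness 8
T5: 27→32, due 22, lateness 10
T2: 32→45, due 27, lateness 18
Maximum = 18.
Difference = 24 − 18 = 6.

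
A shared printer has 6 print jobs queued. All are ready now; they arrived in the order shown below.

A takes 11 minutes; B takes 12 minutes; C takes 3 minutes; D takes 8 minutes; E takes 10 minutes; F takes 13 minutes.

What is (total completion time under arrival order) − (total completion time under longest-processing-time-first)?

-36

FIFO (arrival order): A B C D E F.
A: 0→11
B: 11→23
C: 23→26
D: 26→34
E: 34→44
F: 44→57
Sum = 11+23+26+34+44+57 = 195.
LPT (decreasing processing time): F B A E D C.
F: 0→13
B: 13→25
A: 25→36
E: 36→46
D: 46→54
C: 54→57
Sum = 13+25+36+46+54+57 = 231.
Difference = 195 − 231 = -36.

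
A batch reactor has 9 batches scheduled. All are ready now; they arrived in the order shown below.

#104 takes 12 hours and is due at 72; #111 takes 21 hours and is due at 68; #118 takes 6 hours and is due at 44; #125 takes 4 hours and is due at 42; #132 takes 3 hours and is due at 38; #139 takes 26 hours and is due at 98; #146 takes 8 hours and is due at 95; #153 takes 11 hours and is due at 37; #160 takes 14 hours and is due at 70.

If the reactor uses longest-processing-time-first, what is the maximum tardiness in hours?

67

LPT (decreasing processing time): #139 #111 #160 #104 #153 #146 #118 #125 #132.
#139: 0→26, due 98, tardiness 0
#111: 26→47, due 68, tardiness 0
#160: 47→61, due 70, tardiness 0
#104: 61→73, due 72, tardiness 1
#153: 73→84, due 37, tardiness 47
#146: 84→92, due 95, tardiness 0
#118: 92→98, due 44, tardiness 54
#125: 98→102, due 42, tardiness 60
#132: 102→105, due 38, tardiness 67
Maximum = 67.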